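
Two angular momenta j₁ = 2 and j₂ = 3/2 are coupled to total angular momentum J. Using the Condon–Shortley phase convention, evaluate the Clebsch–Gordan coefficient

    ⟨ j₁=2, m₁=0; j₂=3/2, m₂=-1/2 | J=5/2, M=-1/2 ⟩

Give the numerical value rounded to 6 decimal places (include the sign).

+0.292770  (= +√(3/35))

triangle: 1!·3!·2!/7! = 12/5040
(j±m)!: 2!·2!·1!·2!·2!·3! = 96
prefactor² = (2J+1)·Δ·N² = 48/35
  k=0: +1/(0!·1!·2!·1!·1!·1!) = 1/2
  k=1: −1/(1!·0!·1!·0!·2!·2!) = -1/4
Σ = 1/4  ⇒  CG² = 48/35·1/4² = 3/35
CG = +√(3/35) = +0.292770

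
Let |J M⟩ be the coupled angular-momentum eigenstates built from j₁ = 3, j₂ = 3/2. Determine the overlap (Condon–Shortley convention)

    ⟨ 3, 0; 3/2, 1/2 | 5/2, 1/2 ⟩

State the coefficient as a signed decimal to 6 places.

-0.414039

j₁+j₂−J=2  J+j₁−j₂=4  J−j₁+j₂=1  j₁+j₂+J+1=8
(j₁±m₁, j₂±m₂, J±M) = (3,3,2,1,3,2)
P² = 216/35
sum k=1..2:
  [1] −1/4 = -1/4
  [2] +1/12 = 1/12
S = -1/6
C² = P²·S² = 6/35 ; C = -0.414039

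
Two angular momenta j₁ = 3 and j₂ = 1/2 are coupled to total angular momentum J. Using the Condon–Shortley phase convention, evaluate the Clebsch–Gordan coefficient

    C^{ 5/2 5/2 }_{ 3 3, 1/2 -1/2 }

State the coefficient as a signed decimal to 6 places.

+√(6/7) = +0.925820

triangle: 1!*5!*0!/7! = 120/5040
(j±m)!: 6!*0!*0!*1!*5!*0! = 86400
prefactor² = (2J+1)*Δ*N² = 86400/7
  k=0: +1/(0!*1!*0!*0!*5!*0!) = 1/120
Σ = 1/120  ⇒  CG² = 86400/7*1/120² = 6/7
CG = +√(6/7) = +0.925820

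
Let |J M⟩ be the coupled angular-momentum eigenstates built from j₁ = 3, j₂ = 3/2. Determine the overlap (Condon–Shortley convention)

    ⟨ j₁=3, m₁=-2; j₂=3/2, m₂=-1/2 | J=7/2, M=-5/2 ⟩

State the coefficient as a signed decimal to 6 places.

−√(1/7) = -0.377964

triangle: 1!×5!×2!/9! = 240/362880
(j±m)!: 1!×5!×1!×2!×1!×6! = 172800
prefactor² = (2J+1)×Δ×N² = 6400/7
  k=0: +1/(0!×1!×5!×1!×0!×1!) = 1/120
  k=1: −1/(1!×0!×4!×0!×1!×2!) = -1/48
Σ = -1/80  ⇒  CG² = 6400/7×(-1/80)² = 1/7
CG = −√(1/7) = -0.377964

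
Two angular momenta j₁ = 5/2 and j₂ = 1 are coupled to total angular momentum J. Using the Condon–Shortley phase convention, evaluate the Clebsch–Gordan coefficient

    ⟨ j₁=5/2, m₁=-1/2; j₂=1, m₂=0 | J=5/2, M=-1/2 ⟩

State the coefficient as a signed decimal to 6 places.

triangle: 1!·4!·1!/7! = 24/5040
(j±m)!: 2!·3!·1!·1!·2!·3! = 144
prefactor² = (2J+1)·Δ·N² = 144/35
  k=0: +1/(0!·1!·3!·1!·1!·0!) = 1/6
  k=1: −1/(1!·0!·2!·0!·2!·1!) = -1/4
Σ = -1/12  ⇒  CG² = 144/35·(-1/12)² = 1/35
CG = −√(1/35) = -0.169031

-0.169031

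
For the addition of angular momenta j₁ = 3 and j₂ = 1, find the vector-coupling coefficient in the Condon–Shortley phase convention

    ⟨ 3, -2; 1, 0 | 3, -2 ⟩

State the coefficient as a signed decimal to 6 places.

-0.577350

√[7·1!5!1!/8! · 1!5!1!1!1!5!] = √(300)
  +(−1)^0/∏(0,1,5,1,0,0)! = 1/120  (running 1/120)
  +(−1)^1/∏(1,0,4,0,1,1)! = -1/24  (running -1/30)
⟨..|..⟩ = √(300)·(-1/30) = -0.577350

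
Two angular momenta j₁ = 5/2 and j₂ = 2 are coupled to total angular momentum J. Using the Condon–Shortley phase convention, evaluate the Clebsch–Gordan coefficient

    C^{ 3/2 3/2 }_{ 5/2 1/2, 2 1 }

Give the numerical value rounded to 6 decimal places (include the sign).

√[4·3!2!1!/7! · 3!2!3!1!3!0!] = √(144/35)
  +(−1)^2/∏(2,1,0,1,2,0)! = 1/4  (running 1/4)
⟨..|..⟩ = √(144/35)·(1/4) = +0.507093

+√(9/35) = +0.507093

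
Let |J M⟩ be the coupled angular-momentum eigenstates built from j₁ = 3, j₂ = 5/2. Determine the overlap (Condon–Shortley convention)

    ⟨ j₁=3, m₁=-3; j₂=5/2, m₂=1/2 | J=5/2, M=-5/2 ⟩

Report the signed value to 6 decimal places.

√[6·3!3!2!/9! · 0!6!3!2!0!5!] = √(8640/7)
  +(−1)^3/∏(3,0,3,0,0,2)! = -1/72  (running -1/72)
⟨..|..⟩ = √(8640/7)·(-1/72) = -0.487950

−√(5/21) = -0.487950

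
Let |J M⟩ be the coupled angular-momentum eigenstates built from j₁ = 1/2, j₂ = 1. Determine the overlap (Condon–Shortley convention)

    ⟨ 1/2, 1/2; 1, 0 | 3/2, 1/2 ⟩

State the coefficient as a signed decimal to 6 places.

+√(2/3) = +0.816497

triangle: 0!·1!·2!/4! = 2/24
(j±m)!: 1!·0!·1!·1!·2!·1! = 2
prefactor² = (2J+1)·Δ·N² = 2/3
  k=0: +1/(0!·0!·0!·1!·1!·1!) = 1
Σ = 1  ⇒  CG² = 2/3·1² = 2/3
CG = +√(2/3) = +0.816497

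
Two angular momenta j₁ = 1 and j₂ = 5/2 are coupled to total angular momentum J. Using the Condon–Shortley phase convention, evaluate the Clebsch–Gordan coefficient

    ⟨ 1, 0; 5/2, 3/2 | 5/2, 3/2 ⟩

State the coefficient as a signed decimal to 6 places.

triangle: 1!×1!×4!/7! = 24/5040
(j±m)!: 1!×1!×4!×1!×4!×1! = 576
prefactor² = (2J+1)×Δ×N² = 576/35
  k=0: +1/(0!×1!×1!×4!×0!×0!) = 1/24
  k=1: −1/(1!×0!×0!×3!×1!×1!) = -1/6
Σ = -1/8  ⇒  CG² = 576/35×(-1/8)² = 9/35
CG = −√(9/35) = -0.507093

−√(9/35) = -0.507093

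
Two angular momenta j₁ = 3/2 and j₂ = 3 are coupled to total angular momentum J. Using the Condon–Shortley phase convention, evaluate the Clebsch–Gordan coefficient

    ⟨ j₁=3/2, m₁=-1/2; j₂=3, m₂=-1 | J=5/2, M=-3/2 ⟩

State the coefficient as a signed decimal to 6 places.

−√(7/20) ≈ -0.591608

√[6·2!1!4!/8! · 1!2!2!4!1!4!] = √(576/35)
  +(−1)^1/∏(1,1,1,1,0,3)! = -1/6  (running -1/6)
  +(−1)^2/∏(2,0,0,0,1,4)! = 1/48  (running -7/48)
⟨..|..⟩ = √(576/35)·(-7/48) = -0.591608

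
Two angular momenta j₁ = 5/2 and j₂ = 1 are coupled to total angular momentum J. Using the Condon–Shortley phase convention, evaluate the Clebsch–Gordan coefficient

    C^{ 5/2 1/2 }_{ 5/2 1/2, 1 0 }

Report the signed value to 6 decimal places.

triangle: 1!×4!×1!/7! = 24/5040
(j±m)!: 3!×2!×1!×1!×3!×2! = 144
prefactor² = (2J+1)×Δ×N² = 144/35
  k=0: +1/(0!×1!×2!×1!×2!×0!) = 1/4
  k=1: −1/(1!×0!×1!×0!×3!×1!) = -1/6
Σ = 1/12  ⇒  CG² = 144/35×1/12² = 1/35
CG = +√(1/35) = +0.169031

+0.169031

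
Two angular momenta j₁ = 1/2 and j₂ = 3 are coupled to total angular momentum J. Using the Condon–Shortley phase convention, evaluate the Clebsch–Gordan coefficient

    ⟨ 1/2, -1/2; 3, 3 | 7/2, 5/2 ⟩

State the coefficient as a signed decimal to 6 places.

+√(1/7) ≈ +0.377964

triangle: 0!×1!×6!/8! = 720/40320
(j±m)!: 0!×1!×6!×0!×6!×1! = 518400
prefactor² = (2J+1)×Δ×N² = 518400/7
  k=0: +1/(0!×0!×1!×6!×0!×0!) = 1/720
Σ = 1/720  ⇒  CG² = 518400/7×1/720² = 1/7
CG = +√(1/7) = +0.377964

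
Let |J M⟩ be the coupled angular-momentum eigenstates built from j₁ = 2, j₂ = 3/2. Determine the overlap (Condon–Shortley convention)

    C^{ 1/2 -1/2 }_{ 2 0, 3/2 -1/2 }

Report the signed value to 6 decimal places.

triangle: 3!·1!·0!/5! = 6/120
(j±m)!: 2!·2!·1!·2!·0!·1! = 8
prefactor² = (2J+1)·Δ·N² = 4/5
  k=1: −1/(1!·2!·1!·0!·0!·0!) = -1/2
Σ = -1/2  ⇒  CG² = 4/5·(-1/2)² = 1/5
CG = −√(1/5) = -0.447214

-0.447214  (= −√(1/5))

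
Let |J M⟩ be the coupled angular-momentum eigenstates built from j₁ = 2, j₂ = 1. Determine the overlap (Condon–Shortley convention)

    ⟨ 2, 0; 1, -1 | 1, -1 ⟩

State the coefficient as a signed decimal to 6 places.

+√(1/10) = +0.316228

triangle: 2!×2!×0!/5! = 4/120
(j±m)!: 2!×2!×0!×2!×0!×2! = 16
prefactor² = (2J+1)×Δ×N² = 8/5
  k=0: +1/(0!×2!×2!×0!×0!×0!) = 1/4
Σ = 1/4  ⇒  CG² = 8/5×1/4² = 1/10
CG = +√(1/10) = +0.316228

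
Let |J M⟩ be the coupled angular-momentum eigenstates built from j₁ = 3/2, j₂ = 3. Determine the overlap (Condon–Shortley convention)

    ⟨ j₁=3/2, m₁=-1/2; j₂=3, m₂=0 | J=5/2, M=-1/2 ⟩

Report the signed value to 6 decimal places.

−√(6/35) ≈ -0.414039

triangle: 2!·1!·4!/8! = 48/40320
(j±m)!: 1!·2!·3!·3!·2!·3! = 864
prefactor² = (2J+1)·Δ·N² = 216/35
  k=1: −1/(1!·1!·1!·2!·0!·2!) = -1/4
  k=2: +1/(2!·0!·0!·1!·1!·3!) = 1/12
Σ = -1/6  ⇒  CG² = 216/35·(-1/6)² = 6/35
CG = −√(6/35) = -0.414039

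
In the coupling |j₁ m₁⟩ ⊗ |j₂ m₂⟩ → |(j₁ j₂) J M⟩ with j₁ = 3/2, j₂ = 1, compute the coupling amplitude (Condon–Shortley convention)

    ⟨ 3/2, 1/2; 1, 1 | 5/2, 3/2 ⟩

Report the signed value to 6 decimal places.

+√(3/5) = +0.774597

triangle: 0!*3!*2!/6! = 12/720
(j±m)!: 2!*1!*2!*0!*4!*1! = 96
prefactor² = (2J+1)*Δ*N² = 48/5
  k=0: +1/(0!*0!*1!*2!*2!*0!) = 1/4
Σ = 1/4  ⇒  CG² = 48/5*1/4² = 3/5
CG = +√(3/5) = +0.774597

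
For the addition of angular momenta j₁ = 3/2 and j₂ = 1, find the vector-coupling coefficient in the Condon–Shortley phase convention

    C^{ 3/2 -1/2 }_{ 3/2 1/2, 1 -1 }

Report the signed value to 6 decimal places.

+√(8/15) = +0.730297

j₁+j₂−J=1  J+j₁−j₂=2  J−j₁+j₂=1  j₁+j₂+J+1=5
(j₁±m₁, j₂±m₂, J±M) = (2,1,0,2,1,2)
P² = 8/15
sum k=0..0:
  [0] +1/1 = 1
S = 1
C² = P²·S² = 8/15 ; C = +0.730297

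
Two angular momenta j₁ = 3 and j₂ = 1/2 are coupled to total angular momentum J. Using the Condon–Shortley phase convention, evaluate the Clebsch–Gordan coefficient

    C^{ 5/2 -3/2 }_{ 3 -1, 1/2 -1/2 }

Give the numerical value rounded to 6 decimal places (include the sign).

√[6·1!5!0!/7! · 2!4!0!1!1!4!] = √(1152/7)
  +(−1)^0/∏(0,1,4,0,1,0)! = 1/24  (running 1/24)
⟨..|..⟩ = √(1152/7)·(1/24) = +0.534522

+0.534522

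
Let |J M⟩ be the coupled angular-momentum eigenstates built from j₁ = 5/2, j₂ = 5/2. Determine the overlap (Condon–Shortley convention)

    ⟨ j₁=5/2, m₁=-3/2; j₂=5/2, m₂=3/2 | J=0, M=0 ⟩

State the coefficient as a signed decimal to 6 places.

√[1·5!0!0!/6! · 1!4!4!1!0!0!] = √(96)
  +(−1)^4/∏(4,1,0,0,0,0)! = 1/24  (running 1/24)
⟨..|..⟩ = √(96)·(1/24) = +0.408248

+0.408248  (= +√(1/6))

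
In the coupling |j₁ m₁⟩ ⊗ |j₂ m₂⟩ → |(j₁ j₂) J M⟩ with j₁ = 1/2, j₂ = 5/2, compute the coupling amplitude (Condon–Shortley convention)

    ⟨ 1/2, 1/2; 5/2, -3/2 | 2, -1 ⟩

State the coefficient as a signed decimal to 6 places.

√[5·1!0!4!/6! · 1!0!1!4!1!3!] = √(24)
  +(−1)^0/∏(0,1,0,1,0,3)! = 1/6  (running 1/6)
⟨..|..⟩ = √(24)·(1/6) = +0.816497

+√(2/3) ≈ +0.816497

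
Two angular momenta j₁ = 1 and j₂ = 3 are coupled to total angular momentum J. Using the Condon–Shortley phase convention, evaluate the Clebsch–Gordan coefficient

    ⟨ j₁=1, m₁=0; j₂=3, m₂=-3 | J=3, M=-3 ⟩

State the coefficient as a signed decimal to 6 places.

+0.866025

triangle: 1!*1!*5!/8! = 120/40320
(j±m)!: 1!*1!*0!*6!*0!*6! = 518400
prefactor² = (2J+1)*Δ*N² = 10800
  k=0: +1/(0!*1!*1!*0!*0!*5!) = 1/120
Σ = 1/120  ⇒  CG² = 10800*1/120² = 3/4
CG = +√(3/4) = +0.866025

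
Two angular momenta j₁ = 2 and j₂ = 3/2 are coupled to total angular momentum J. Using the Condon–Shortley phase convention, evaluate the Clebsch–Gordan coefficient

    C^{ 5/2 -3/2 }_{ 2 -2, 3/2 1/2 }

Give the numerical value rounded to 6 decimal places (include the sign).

−√(16/35) ≈ -0.676123

√[6·1!3!2!/7! · 0!4!2!1!1!4!] = √(576/35)
  +(−1)^1/∏(1,0,3,1,0,1)! = -1/6  (running -1/6)
⟨..|..⟩ = √(576/35)·(-1/6) = -0.676123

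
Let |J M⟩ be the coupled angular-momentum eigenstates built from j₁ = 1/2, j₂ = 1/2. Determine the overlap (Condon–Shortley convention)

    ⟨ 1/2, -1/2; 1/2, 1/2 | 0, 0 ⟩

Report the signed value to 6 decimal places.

triangle: 1!·0!·0!/2! = 1/2
(j±m)!: 0!·1!·1!·0!·0!·0! = 1
prefactor² = (2J+1)·Δ·N² = 1/2
  k=1: −1/(1!·0!·0!·0!·0!·0!) = -1
Σ = -1  ⇒  CG² = 1/2·(-1)² = 1/2
CG = −√(1/2) = -0.707107

−√(1/2) ≈ -0.707107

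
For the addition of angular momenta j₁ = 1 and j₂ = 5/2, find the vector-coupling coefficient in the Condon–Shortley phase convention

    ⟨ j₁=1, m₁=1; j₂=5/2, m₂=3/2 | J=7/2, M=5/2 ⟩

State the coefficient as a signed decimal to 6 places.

j₁+j₂−J=0  J+j₁−j₂=2  J−j₁+j₂=5  j₁+j₂+J+1=8
(j₁±m₁, j₂±m₂, J±M) = (2,0,4,1,6,1)
P² = 11520/7
sum k=0..0:
  [0] +1/48 = 1/48
S = 1/48
C² = P²·S² = 5/7 ; C = +0.845154

+0.845154  (= +√(5/7))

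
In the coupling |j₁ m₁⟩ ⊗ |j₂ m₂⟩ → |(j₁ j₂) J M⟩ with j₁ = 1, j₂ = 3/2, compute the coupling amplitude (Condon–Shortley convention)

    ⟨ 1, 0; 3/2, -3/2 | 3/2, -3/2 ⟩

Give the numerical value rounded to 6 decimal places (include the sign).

+0.774597

triangle: 1!×1!×2!/5! = 2/120
(j±m)!: 1!×1!×0!×3!×0!×3! = 36
prefactor² = (2J+1)×Δ×N² = 12/5
  k=0: +1/(0!×1!×1!×0!×0!×2!) = 1/2
Σ = 1/2  ⇒  CG² = 12/5×1/2² = 3/5
CG = +√(3/5) = +0.774597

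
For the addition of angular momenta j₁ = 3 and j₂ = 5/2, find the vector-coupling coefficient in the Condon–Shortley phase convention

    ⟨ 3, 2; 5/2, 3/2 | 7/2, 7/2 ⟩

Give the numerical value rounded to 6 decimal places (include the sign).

−√(4/9) ≈ -0.666667

j₁+j₂−J=2  J+j₁−j₂=4  J−j₁+j₂=3  j₁+j₂+J+1=10
(j₁±m₁, j₂±m₂, J±M) = (5,1,4,1,7,0)
P² = 9216
sum k=1..1:
  [1] −1/144 = -1/144
S = -1/144
C² = P²·S² = 4/9 ; C = -0.666667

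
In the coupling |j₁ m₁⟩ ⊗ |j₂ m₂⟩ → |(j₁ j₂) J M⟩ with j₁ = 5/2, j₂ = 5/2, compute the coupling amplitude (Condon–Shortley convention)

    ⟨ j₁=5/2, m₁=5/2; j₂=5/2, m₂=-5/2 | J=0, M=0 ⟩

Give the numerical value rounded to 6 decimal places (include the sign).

+√(1/6) = +0.408248

√[1·5!0!0!/6! · 5!0!0!5!0!0!] = √(2400)
  +(−1)^0/∏(0,5,0,0,0,0)! = 1/120  (running 1/120)
⟨..|..⟩ = √(2400)·(1/120) = +0.408248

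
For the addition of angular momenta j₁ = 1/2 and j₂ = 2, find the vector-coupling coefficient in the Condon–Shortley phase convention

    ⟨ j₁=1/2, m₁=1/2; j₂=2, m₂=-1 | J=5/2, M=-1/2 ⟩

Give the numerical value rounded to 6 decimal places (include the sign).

triangle: 0!×1!×4!/6! = 24/720
(j±m)!: 1!×0!×1!×3!×2!×3! = 72
prefactor² = (2J+1)×Δ×N² = 72/5
  k=0: +1/(0!×0!×0!×1!×1!×3!) = 1/6
Σ = 1/6  ⇒  CG² = 72/5×1/6² = 2/5
CG = +√(2/5) = +0.632456

+0.632456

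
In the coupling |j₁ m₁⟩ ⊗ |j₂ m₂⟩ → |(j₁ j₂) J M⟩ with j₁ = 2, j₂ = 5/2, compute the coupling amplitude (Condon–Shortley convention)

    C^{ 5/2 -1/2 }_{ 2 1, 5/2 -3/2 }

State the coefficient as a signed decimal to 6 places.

triangle: 2!*2!*3!/8! = 24/40320
(j±m)!: 3!*1!*1!*4!*2!*3! = 1728
prefactor² = (2J+1)*Δ*N² = 216/35
  k=0: +1/(0!*2!*1!*1!*1!*2!) = 1/4
  k=1: −1/(1!*1!*0!*0!*2!*3!) = -1/12
Σ = 1/6  ⇒  CG² = 216/35*1/6² = 6/35
CG = +√(6/35) = +0.414039

+√(6/35) = +0.414039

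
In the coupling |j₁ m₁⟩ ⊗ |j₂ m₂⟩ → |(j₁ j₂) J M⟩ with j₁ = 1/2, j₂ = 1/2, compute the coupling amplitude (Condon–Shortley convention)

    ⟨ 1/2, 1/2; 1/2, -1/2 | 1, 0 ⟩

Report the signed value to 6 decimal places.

+0.707107

√[3·0!1!1!/3! · 1!0!0!1!1!1!] = √(1/2)
  +(−1)^0/∏(0,0,0,0,1,1)! = 1  (running 1)
⟨..|..⟩ = √(1/2)·(1) = +0.707107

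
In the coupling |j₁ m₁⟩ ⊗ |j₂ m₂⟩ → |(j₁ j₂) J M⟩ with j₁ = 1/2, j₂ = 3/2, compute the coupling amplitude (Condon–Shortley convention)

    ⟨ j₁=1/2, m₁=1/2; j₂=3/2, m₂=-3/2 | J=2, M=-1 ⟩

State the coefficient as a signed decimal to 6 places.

+√(1/4) ≈ +0.500000

j₁+j₂−J=0  J+j₁−j₂=1  J−j₁+j₂=3  j₁+j₂+J+1=5
(j₁±m₁, j₂±m₂, J±M) = (1,0,0,3,1,3)
P² = 9
sum k=0..0:
  [0] +1/6 = 1/6
S = 1/6
C² = P²·S² = 1/4 ; C = +0.500000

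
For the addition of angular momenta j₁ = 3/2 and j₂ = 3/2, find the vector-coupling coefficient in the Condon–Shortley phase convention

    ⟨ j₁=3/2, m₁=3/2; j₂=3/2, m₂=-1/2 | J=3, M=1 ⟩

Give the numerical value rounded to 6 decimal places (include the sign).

+√(1/5) = +0.447214

√[7·0!3!3!/7! · 3!0!1!2!4!2!] = √(144/5)
  +(−1)^0/∏(0,0,0,1,3,2)! = 1/12  (running 1/12)
⟨..|..⟩ = √(144/5)·(1/12) = +0.447214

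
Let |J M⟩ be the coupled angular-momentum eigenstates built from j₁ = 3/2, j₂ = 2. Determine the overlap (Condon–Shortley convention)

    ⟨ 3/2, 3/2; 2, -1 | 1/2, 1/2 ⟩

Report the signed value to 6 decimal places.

+0.316228  (= +√(1/10))

triangle: 3!*0!*1!/5! = 6/120
(j±m)!: 3!*0!*1!*3!*1!*0! = 36
prefactor² = (2J+1)*Δ*N² = 18/5
  k=0: +1/(0!*3!*0!*1!*0!*0!) = 1/6
Σ = 1/6  ⇒  CG² = 18/5*1/6² = 1/10
CG = +√(1/10) = +0.316228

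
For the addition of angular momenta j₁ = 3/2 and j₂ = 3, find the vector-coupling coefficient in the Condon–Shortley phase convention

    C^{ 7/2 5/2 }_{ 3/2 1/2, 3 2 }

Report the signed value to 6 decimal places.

−√(1/7) = -0.377964

j₁+j₂−J=1  J+j₁−j₂=2  J−j₁+j₂=5  j₁+j₂+J+1=9
(j₁±m₁, j₂±m₂, J±M) = (2,1,5,1,6,1)
P² = 6400/7
sum k=0..1:
  [0] +1/120 = 1/120
  [1] −1/48 = -1/48
S = -1/80
C² = P²·S² = 1/7 ; C = -0.377964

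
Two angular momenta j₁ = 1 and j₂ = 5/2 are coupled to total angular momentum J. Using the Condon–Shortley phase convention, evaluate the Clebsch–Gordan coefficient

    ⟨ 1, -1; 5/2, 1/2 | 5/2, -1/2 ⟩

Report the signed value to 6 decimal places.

−√(18/35) ≈ -0.717137

√[6·1!1!4!/7! · 0!2!3!2!2!3!] = √(288/35)
  +(−1)^1/∏(1,0,1,2,0,2)! = -1/4  (running -1/4)
⟨..|..⟩ = √(288/35)·(-1/4) = -0.717137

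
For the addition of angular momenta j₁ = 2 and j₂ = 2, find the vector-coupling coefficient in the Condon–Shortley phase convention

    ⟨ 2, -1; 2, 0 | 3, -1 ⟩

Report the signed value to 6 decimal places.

triangle: 1!*3!*3!/8! = 36/40320
(j±m)!: 1!*3!*2!*2!*2!*4! = 1152
prefactor² = (2J+1)*Δ*N² = 36/5
  k=0: +1/(0!*1!*3!*2!*0!*1!) = 1/12
  k=1: −1/(1!*0!*2!*1!*1!*2!) = -1/4
Σ = -1/6  ⇒  CG² = 36/5*(-1/6)² = 1/5
CG = −√(1/5) = -0.447214

−√(1/5) = -0.447214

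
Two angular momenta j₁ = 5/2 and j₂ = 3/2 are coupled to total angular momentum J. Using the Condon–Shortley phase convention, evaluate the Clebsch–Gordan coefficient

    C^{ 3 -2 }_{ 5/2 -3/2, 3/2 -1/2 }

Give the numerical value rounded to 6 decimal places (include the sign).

-0.288675  (= −√(1/12))

√[7·1!4!2!/8! · 1!4!1!2!1!5!] = √(48)
  +(−1)^0/∏(0,1,4,1,0,1)! = 1/24  (running 1/24)
  +(−1)^1/∏(1,0,3,0,1,2)! = -1/12  (running -1/24)
⟨..|..⟩ = √(48)·(-1/24) = -0.288675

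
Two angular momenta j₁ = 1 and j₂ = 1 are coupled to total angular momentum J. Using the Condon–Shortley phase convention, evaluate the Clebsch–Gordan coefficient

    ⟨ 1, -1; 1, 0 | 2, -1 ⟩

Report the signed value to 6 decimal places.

+√(1/2) = +0.707107

j₁+j₂−J=0  J+j₁−j₂=2  J−j₁+j₂=2  j₁+j₂+J+1=5
(j₁±m₁, j₂±m₂, J±M) = (0,2,1,1,1,3)
P² = 2
sum k=0..0:
  [0] +1/2 = 1/2
S = 1/2
C² = P²·S² = 1/2 ; C = +0.707107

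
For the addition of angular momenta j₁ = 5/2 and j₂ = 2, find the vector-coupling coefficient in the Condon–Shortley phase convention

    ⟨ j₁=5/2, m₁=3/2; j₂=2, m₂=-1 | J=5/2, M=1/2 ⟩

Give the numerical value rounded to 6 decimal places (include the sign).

√[6·2!3!2!/8! · 4!1!1!3!3!2!] = √(216/35)
  +(−1)^0/∏(0,2,1,1,2,1)! = 1/4  (running 1/4)
  +(−1)^1/∏(1,1,0,0,3,2)! = -1/12  (running 1/6)
⟨..|..⟩ = √(216/35)·(1/6) = +0.414039

+√(6/35) ≈ +0.414039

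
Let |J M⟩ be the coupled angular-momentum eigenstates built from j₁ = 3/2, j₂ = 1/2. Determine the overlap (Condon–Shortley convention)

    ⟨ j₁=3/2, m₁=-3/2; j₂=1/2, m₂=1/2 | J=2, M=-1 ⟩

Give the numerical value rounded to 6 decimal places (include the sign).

j₁+j₂−J=0  J+j₁−j₂=3  J−j₁+j₂=1  j₁+j₂+J+1=5
(j₁±m₁, j₂±m₂, J±M) = (0,3,1,0,1,3)
P² = 9
sum k=0..0:
  [0] +1/6 = 1/6
S = 1/6
C² = P²·S² = 1/4 ; C = +0.500000

+0.500000  (= +√(1/4))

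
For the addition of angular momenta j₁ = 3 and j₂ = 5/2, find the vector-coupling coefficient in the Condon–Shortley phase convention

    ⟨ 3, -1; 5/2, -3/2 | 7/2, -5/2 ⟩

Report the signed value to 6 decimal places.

triangle: 2!×4!×3!/10! = 288/3628800
(j±m)!: 2!×4!×1!×4!×1!×6! = 829440
prefactor² = (2J+1)×Δ×N² = 18432/35
  k=0: +1/(0!×2!×4!×1!×0!×2!) = 1/96
  k=1: −1/(1!×1!×3!×0!×1!×3!) = -1/36
Σ = -5/288  ⇒  CG² = 18432/35×(-5/288)² = 10/63
CG = −√(10/63) = -0.398410

−√(10/63) ≈ -0.398410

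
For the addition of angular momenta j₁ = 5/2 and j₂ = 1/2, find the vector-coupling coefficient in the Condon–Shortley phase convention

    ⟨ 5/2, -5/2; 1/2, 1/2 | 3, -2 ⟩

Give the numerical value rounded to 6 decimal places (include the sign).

+√(1/6) = +0.408248

triangle: 0!·5!·1!/7! = 120/5040
(j±m)!: 0!·5!·1!·0!·1!·5! = 14400
prefactor² = (2J+1)·Δ·N² = 2400
  k=0: +1/(0!·0!·5!·1!·0!·0!) = 1/120
Σ = 1/120  ⇒  CG² = 2400·1/120² = 1/6
CG = +√(1/6) = +0.408248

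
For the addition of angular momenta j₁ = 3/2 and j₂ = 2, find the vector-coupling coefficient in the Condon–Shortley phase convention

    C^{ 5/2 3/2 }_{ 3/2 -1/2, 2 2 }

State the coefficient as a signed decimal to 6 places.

-0.676123  (= −√(16/35))

triangle: 1!·2!·3!/7! = 12/5040
(j±m)!: 1!·2!·4!·0!·4!·1! = 1152
prefactor² = (2J+1)·Δ·N² = 576/35
  k=1: −1/(1!·0!·1!·3!·1!·0!) = -1/6
Σ = -1/6  ⇒  CG² = 576/35·(-1/6)² = 16/35
CG = −√(16/35) = -0.676123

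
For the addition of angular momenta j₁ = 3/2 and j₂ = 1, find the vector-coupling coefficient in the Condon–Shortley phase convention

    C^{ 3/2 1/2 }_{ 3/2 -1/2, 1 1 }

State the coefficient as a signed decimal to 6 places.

−√(8/15) = -0.730297

√[4·1!2!1!/5! · 1!2!2!0!2!1!] = √(8/15)
  +(−1)^1/∏(1,0,1,1,1,0)! = -1  (running -1)
⟨..|..⟩ = √(8/15)·(-1) = -0.730297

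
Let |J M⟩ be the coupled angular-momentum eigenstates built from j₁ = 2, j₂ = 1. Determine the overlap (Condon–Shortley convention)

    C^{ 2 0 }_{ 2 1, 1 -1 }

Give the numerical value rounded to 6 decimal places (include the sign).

+0.707107

j₁+j₂−J=1  J+j₁−j₂=3  J−j₁+j₂=1  j₁+j₂+J+1=6
(j₁±m₁, j₂±m₂, J±M) = (3,1,0,2,2,2)
P² = 2
sum k=0..0:
  [0] +1/2 = 1/2
S = 1/2
C² = P²·S² = 1/2 ; C = +0.707107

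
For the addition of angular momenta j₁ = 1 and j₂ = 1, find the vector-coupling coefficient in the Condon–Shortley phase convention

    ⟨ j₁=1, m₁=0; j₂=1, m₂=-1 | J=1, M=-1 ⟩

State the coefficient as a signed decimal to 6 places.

j₁+j₂−J=1  J+j₁−j₂=1  J−j₁+j₂=1  j₁+j₂+J+1=4
(j₁±m₁, j₂±m₂, J±M) = (1,1,0,2,0,2)
P² = 1/2
sum k=0..0:
  [0] +1/1 = 1
S = 1
C² = P²·S² = 1/2 ; C = +0.707107

+0.707107  (= +√(1/2))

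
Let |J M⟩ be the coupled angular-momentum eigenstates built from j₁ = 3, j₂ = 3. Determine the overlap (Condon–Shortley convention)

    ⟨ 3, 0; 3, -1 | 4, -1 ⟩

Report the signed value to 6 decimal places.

−√(15/154) ≈ -0.312094

√[9·2!4!4!/11! · 3!3!2!4!3!5!] = √(124416/385)
  +(−1)^0/∏(0,2,3,2,1,2)! = 1/48  (running 1/48)
  +(−1)^1/∏(1,1,2,1,2,3)! = -1/24  (running -1/48)
  +(−1)^2/∏(2,0,1,0,3,4)! = 1/288  (running -5/288)
⟨..|..⟩ = √(124416/385)·(-5/288) = -0.312094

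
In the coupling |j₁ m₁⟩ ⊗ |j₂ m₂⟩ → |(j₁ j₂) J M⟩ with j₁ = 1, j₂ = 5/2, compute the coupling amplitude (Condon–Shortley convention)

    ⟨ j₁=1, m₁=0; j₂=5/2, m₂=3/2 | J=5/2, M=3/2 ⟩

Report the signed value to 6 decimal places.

triangle: 1!×1!×4!/7! = 24/5040
(j±m)!: 1!×1!×4!×1!×4!×1! = 576
prefactor² = (2J+1)×Δ×N² = 576/35
  k=0: +1/(0!×1!×1!×4!×0!×0!) = 1/24
  k=1: −1/(1!×0!×0!×3!×1!×1!) = -1/6
Σ = -1/8  ⇒  CG² = 576/35×(-1/8)² = 9/35
CG = −√(9/35) = -0.507093

−√(9/35) ≈ -0.507093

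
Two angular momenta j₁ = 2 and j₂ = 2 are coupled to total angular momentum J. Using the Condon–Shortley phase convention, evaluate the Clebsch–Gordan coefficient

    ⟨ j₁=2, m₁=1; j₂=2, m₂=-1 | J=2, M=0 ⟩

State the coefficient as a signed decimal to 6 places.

+0.267261

√[5·2!2!2!/7! · 3!1!1!3!2!2!] = √(8/7)
  +(−1)^0/∏(0,2,1,1,1,1)! = 1/2  (running 1/2)
  +(−1)^1/∏(1,1,0,0,2,2)! = -1/4  (running 1/4)
⟨..|..⟩ = √(8/7)·(1/4) = +0.267261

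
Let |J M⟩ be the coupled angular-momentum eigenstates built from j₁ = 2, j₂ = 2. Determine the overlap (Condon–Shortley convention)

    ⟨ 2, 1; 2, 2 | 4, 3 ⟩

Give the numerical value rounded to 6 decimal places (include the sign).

√[9·0!4!4!/9! · 3!1!4!0!7!1!] = √(10368)
  +(−1)^0/∏(0,0,1,4,3,0)! = 1/144  (running 1/144)
⟨..|..⟩ = √(10368)·(1/144) = +0.707107

+√(1/2) = +0.707107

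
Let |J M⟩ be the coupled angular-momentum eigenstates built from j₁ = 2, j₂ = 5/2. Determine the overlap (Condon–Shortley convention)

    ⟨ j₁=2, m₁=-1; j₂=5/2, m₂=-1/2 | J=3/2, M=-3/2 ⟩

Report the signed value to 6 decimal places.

+√(9/35) = +0.507093

triangle: 3!*1!*2!/7! = 12/5040
(j±m)!: 1!*3!*2!*3!*0!*3! = 432
prefactor² = (2J+1)*Δ*N² = 144/35
  k=2: +1/(2!*1!*1!*0!*0!*2!) = 1/4
Σ = 1/4  ⇒  CG² = 144/35*1/4² = 9/35
CG = +√(9/35) = +0.507093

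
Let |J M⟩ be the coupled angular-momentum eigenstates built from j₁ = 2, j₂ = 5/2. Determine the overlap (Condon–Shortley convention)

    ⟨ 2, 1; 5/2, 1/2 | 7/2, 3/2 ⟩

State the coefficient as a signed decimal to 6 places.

+0.308607

triangle: 1!×3!×4!/9! = 144/362880
(j±m)!: 3!×1!×3!×2!×5!×2! = 17280
prefactor² = (2J+1)×Δ×N² = 384/7
  k=0: +1/(0!×1!×1!×3!×2!×1!) = 1/12
  k=1: −1/(1!×0!×0!×2!×3!×2!) = -1/24
Σ = 1/24  ⇒  CG² = 384/7×1/24² = 2/21
CG = +√(2/21) = +0.308607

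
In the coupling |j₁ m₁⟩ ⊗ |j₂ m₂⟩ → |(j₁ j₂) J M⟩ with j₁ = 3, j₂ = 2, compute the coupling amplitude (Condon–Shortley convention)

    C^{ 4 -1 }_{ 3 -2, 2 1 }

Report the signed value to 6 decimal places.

triangle: 1!×5!×3!/10! = 720/3628800
(j±m)!: 1!×5!×3!×1!×3!×5! = 518400
prefactor² = (2J+1)×Δ×N² = 6480/7
  k=0: +1/(0!×1!×5!×3!×0!×0!) = 1/720
  k=1: −1/(1!×0!×4!×2!×1!×1!) = -1/48
Σ = -7/360  ⇒  CG² = 6480/7×(-7/360)² = 7/20
CG = −√(7/20) = -0.591608

−√(7/20) = -0.591608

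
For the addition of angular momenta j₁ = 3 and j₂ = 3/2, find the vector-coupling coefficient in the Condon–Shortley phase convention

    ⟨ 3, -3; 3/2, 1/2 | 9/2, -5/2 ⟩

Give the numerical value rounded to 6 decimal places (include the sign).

triangle: 0!*6!*3!/10! = 4320/3628800
(j±m)!: 0!*6!*2!*1!*2!*7! = 14515200
prefactor² = (2J+1)*Δ*N² = 172800
  k=0: +1/(0!*0!*6!*2!*0!*1!) = 1/1440
Σ = 1/1440  ⇒  CG² = 172800*1/1440² = 1/12
CG = +√(1/12) = +0.288675

+0.288675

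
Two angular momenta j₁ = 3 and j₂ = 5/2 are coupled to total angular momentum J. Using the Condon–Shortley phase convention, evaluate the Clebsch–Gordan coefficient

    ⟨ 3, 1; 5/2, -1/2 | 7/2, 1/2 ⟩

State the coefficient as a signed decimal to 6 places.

√[8·2!4!3!/10! · 4!2!2!3!4!3!] = √(9216/175)
  +(−1)^0/∏(0,2,2,2,2,1)! = 1/16  (running 1/16)
  +(−1)^1/∏(1,1,1,1,3,2)! = -1/12  (running -1/48)
  +(−1)^2/∏(2,0,0,0,4,3)! = 1/288  (running -5/288)
⟨..|..⟩ = √(9216/175)·(-5/288) = -0.125988

-0.125988  (= −√(1/63))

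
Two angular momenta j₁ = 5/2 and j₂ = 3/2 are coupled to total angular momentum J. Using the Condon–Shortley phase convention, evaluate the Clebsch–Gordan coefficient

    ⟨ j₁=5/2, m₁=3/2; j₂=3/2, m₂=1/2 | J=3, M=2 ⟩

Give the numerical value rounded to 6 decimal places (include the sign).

+0.288675  (= +√(1/12))

√[7·1!4!2!/8! · 4!1!2!1!5!1!] = √(48)
  +(−1)^0/∏(0,1,1,2,3,0)! = 1/12  (running 1/12)
  +(−1)^1/∏(1,0,0,1,4,1)! = -1/24  (running 1/24)
⟨..|..⟩ = √(48)·(1/24) = +0.288675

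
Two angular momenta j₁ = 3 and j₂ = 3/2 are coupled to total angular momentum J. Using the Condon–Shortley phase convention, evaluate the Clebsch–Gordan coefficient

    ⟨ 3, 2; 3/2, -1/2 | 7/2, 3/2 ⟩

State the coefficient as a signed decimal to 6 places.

+0.654654  (= +√(3/7))

triangle: 1!×5!×2!/9! = 240/362880
(j±m)!: 5!×1!×1!×2!×5!×2! = 57600
prefactor² = (2J+1)×Δ×N² = 6400/21
  k=0: +1/(0!×1!×1!×1!×4!×1!) = 1/24
  k=1: −1/(1!×0!×0!×0!×5!×2!) = -1/240
Σ = 3/80  ⇒  CG² = 6400/21×3/80² = 3/7
CG = +√(3/7) = +0.654654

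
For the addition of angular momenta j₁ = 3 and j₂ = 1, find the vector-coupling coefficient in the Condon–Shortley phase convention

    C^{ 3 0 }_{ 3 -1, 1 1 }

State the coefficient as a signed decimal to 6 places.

-0.707107  (= −√(1/2))

√[7·1!5!1!/8! · 2!4!2!0!3!3!] = √(72)
  +(−1)^1/∏(1,0,3,1,2,0)! = -1/12  (running -1/12)
⟨..|..⟩ = √(72)·(-1/12) = -0.707107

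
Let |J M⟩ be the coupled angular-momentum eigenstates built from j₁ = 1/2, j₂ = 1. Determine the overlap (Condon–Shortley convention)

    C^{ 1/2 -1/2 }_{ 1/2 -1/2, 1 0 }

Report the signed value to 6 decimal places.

√[2·1!0!1!/3! · 0!1!1!1!0!1!] = √(1/3)
  +(−1)^1/∏(1,0,0,0,0,1)! = -1  (running -1)
⟨..|..⟩ = √(1/3)·(-1) = -0.577350

-0.577350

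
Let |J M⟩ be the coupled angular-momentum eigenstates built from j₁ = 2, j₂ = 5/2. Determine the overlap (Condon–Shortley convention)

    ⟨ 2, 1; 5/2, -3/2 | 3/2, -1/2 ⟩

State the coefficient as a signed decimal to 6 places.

-0.138013  (= −√(2/105))

triangle: 3!·1!·2!/7! = 12/5040
(j±m)!: 3!·1!·1!·4!·1!·2! = 288
prefactor² = (2J+1)·Δ·N² = 96/35
  k=0: +1/(0!·3!·1!·1!·0!·1!) = 1/6
  k=1: −1/(1!·2!·0!·0!·1!·2!) = -1/4
Σ = -1/12  ⇒  CG² = 96/35·(-1/12)² = 2/105
CG = −√(2/105) = -0.138013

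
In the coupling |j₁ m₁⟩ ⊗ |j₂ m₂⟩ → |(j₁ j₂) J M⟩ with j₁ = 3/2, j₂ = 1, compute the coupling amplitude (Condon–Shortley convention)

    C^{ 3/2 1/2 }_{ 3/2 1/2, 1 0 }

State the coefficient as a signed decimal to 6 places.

+√(1/15) = +0.258199

j₁+j₂−J=1  J+j₁−j₂=2  J−j₁+j₂=1  j₁+j₂+J+1=5
(j₁±m₁, j₂±m₂, J±M) = (2,1,1,1,2,1)
P² = 4/15
sum k=0..1:
  [0] +1/1 = 1
  [1] −1/2 = -1/2
S = 1/2
C² = P²·S² = 1/15 ; C = +0.258199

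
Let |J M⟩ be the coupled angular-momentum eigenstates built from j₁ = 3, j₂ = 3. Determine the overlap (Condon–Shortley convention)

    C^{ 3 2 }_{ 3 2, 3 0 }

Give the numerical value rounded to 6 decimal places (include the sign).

√[7·3!3!3!/10! · 5!1!3!3!5!1!] = √(216)
  +(−1)^0/∏(0,3,1,3,2,0)! = 1/72  (running 1/72)
  +(−1)^1/∏(1,2,0,2,3,1)! = -1/24  (running -1/36)
⟨..|..⟩ = √(216)·(-1/36) = -0.408248

-0.408248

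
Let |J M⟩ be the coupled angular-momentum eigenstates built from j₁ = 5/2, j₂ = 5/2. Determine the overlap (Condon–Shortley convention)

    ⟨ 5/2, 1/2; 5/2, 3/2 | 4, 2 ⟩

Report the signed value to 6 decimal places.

j₁+j₂−J=1  J+j₁−j₂=4  J−j₁+j₂=4  j₁+j₂+J+1=10
(j₁±m₁, j₂±m₂, J±M) = (3,2,4,1,6,2)
P² = 20736/35
sum k=0..1:
  [0] +1/96 = 1/96
  [1] −1/36 = -1/36
S = -5/288
C² = P²·S² = 5/28 ; C = -0.422577

−√(5/28) = -0.422577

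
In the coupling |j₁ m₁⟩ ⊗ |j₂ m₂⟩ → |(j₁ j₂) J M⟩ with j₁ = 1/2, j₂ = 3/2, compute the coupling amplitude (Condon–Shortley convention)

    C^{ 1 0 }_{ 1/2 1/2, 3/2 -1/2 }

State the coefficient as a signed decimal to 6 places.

√[3·1!0!2!/4! · 1!0!1!2!1!1!] = √(1/2)
  +(−1)^0/∏(0,1,0,1,0,1)! = 1  (running 1)
⟨..|..⟩ = √(1/2)·(1) = +0.707107

+√(1/2) = +0.707107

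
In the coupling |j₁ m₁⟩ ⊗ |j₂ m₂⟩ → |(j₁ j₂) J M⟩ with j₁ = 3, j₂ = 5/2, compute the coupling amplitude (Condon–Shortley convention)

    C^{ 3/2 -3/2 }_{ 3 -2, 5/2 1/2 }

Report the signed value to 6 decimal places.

−√(2/7) ≈ -0.534522

triangle: 4!×2!×1!/8! = 48/40320
(j±m)!: 1!×5!×3!×2!×0!×3! = 8640
prefactor² = (2J+1)×Δ×N² = 288/7
  k=3: −1/(3!×1!×2!×0!×0!×1!) = -1/12
Σ = -1/12  ⇒  CG² = 288/7×(-1/12)² = 2/7
CG = −√(2/7) = -0.534522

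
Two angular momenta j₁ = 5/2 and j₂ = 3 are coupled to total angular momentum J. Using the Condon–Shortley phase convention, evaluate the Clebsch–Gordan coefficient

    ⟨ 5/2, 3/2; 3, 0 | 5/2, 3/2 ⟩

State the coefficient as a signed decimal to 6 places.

-0.483046

triangle: 3!*2!*3!/9! = 72/362880
(j±m)!: 4!*1!*3!*3!*4!*1! = 20736
prefactor² = (2J+1)*Δ*N² = 864/35
  k=0: +1/(0!*3!*1!*3!*1!*0!) = 1/36
  k=1: −1/(1!*2!*0!*2!*2!*1!) = -1/8
Σ = -7/72  ⇒  CG² = 864/35*(-7/72)² = 7/30
CG = −√(7/30) = -0.483046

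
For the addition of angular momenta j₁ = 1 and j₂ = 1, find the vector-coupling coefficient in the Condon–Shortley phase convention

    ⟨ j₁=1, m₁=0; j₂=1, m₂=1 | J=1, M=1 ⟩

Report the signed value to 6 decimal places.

√[3·1!1!1!/4! · 1!1!2!0!2!0!] = √(1/2)
  +(−1)^1/∏(1,0,0,1,1,0)! = -1  (running -1)
⟨..|..⟩ = √(1/2)·(-1) = -0.707107

−√(1/2) = -0.707107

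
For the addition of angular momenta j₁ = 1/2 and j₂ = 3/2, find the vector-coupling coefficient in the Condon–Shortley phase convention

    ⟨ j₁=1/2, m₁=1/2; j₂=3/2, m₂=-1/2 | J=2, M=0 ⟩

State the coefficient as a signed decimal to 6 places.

j₁+j₂−J=0  J+j₁−j₂=1  J−j₁+j₂=3  j₁+j₂+J+1=5
(j₁±m₁, j₂±m₂, J±M) = (1,0,1,2,2,2)
P² = 2
sum k=0..0:
  [0] +1/2 = 1/2
S = 1/2
C² = P²·S² = 1/2 ; C = +0.707107

+0.707107  (= +√(1/2))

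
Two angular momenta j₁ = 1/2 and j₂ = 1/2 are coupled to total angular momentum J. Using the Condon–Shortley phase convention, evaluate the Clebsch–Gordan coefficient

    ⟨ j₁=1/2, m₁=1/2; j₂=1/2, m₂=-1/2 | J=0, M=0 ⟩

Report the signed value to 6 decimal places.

+√(1/2) = +0.707107

√[1·1!0!0!/2! · 1!0!0!1!0!0!] = √(1/2)
  +(−1)^0/∏(0,1,0,0,0,0)! = 1  (running 1)
⟨..|..⟩ = √(1/2)·(1) = +0.707107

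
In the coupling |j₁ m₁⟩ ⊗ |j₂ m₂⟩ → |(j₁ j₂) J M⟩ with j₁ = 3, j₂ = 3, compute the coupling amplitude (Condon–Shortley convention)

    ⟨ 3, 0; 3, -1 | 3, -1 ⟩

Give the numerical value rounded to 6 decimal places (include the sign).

√[7·3!3!3!/10! · 3!3!2!4!2!4!] = √(864/25)
  +(−1)^0/∏(0,3,3,2,0,1)! = 1/72  (running 1/72)
  +(−1)^1/∏(1,2,2,1,1,2)! = -1/8  (running -1/9)
  +(−1)^2/∏(2,1,1,0,2,3)! = 1/24  (running -5/72)
⟨..|..⟩ = √(864/25)·(-5/72) = -0.408248

-0.408248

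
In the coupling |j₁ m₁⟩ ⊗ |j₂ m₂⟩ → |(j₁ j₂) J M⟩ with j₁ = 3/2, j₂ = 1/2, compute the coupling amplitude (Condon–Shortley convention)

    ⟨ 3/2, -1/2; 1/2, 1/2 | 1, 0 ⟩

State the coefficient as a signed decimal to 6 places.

−√(1/2) = -0.707107

√[3·1!2!0!/4! · 1!2!1!0!1!1!] = √(1/2)
  +(−1)^1/∏(1,0,1,0,1,0)! = -1  (running -1)
⟨..|..⟩ = √(1/2)·(-1) = -0.707107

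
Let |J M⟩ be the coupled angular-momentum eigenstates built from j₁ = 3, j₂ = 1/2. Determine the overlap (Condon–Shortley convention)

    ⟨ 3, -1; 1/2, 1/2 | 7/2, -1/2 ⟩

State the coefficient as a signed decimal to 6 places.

+√(3/7) ≈ +0.654654

triangle: 0!×6!×1!/8! = 720/40320
(j±m)!: 2!×4!×1!×0!×3!×4! = 6912
prefactor² = (2J+1)×Δ×N² = 6912/7
  k=0: +1/(0!×0!×4!×1!×2!×0!) = 1/48
Σ = 1/48  ⇒  CG² = 6912/7×1/48² = 3/7
CG = +√(3/7) = +0.654654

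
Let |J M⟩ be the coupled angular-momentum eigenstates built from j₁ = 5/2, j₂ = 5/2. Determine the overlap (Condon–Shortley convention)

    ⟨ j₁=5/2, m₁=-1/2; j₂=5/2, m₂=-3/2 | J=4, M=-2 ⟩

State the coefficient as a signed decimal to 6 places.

+√(5/28) ≈ +0.422577

√[9·1!4!4!/10! · 2!3!1!4!2!6!] = √(20736/35)
  +(−1)^0/∏(0,1,3,1,1,3)! = 1/36  (running 1/36)
  +(−1)^1/∏(1,0,2,0,2,4)! = -1/96  (running 5/288)
⟨..|..⟩ = √(20736/35)·(5/288) = +0.422577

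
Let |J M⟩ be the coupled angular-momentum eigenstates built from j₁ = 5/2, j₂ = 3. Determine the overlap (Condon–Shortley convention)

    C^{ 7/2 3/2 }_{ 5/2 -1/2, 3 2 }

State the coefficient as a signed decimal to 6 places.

+0.308607  (= +√(2/21))

√[8·2!3!4!/10! · 2!3!5!1!5!2!] = √(1536/7)
  +(−1)^1/∏(1,1,2,4,1,0)! = -1/48  (running -1/48)
  +(−1)^2/∏(2,0,1,3,2,1)! = 1/24  (running 1/48)
⟨..|..⟩ = √(1536/7)·(1/48) = +0.308607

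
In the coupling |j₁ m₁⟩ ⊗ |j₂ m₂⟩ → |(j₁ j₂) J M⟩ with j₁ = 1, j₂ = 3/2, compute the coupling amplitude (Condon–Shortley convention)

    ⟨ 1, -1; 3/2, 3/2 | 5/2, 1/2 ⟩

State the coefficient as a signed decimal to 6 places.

j₁+j₂−J=0  J+j₁−j₂=2  J−j₁+j₂=3  j₁+j₂+J+1=6
(j₁±m₁, j₂±m₂, J±M) = (0,2,3,0,3,2)
P² = 72/5
sum k=0..0:
  [0] +1/12 = 1/12
S = 1/12
C² = P²·S² = 1/10 ; C = +0.316228

+0.316228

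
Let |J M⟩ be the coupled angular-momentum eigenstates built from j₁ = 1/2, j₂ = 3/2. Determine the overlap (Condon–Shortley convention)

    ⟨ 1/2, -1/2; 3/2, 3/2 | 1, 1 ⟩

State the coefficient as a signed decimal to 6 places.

√[3·1!0!2!/4! · 0!1!3!0!2!0!] = √(3)
  +(−1)^1/∏(1,0,0,2,0,0)! = -1/2  (running -1/2)
⟨..|..⟩ = √(3)·(-1/2) = -0.866025

−√(3/4) ≈ -0.866025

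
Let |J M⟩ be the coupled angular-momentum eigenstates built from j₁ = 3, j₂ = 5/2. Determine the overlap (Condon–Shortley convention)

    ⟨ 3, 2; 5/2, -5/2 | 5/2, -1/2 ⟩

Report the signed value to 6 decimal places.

+0.597614  (= +√(5/14))

√[6·3!3!2!/9! · 5!1!0!5!2!3!] = √(1440/7)
  +(−1)^0/∏(0,3,1,0,2,2)! = 1/24  (running 1/24)
⟨..|..⟩ = √(1440/7)·(1/24) = +0.597614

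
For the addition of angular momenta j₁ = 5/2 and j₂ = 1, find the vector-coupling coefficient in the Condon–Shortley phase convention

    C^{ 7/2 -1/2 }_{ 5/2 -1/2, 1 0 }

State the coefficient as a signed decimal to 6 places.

j₁+j₂−J=0  J+j₁−j₂=5  J−j₁+j₂=2  j₁+j₂+J+1=8
(j₁±m₁, j₂±m₂, J±M) = (2,3,1,1,3,4)
P² = 576/7
sum k=0..0:
  [0] +1/12 = 1/12
S = 1/12
C² = P²·S² = 4/7 ; C = +0.755929

+√(4/7) ≈ +0.755929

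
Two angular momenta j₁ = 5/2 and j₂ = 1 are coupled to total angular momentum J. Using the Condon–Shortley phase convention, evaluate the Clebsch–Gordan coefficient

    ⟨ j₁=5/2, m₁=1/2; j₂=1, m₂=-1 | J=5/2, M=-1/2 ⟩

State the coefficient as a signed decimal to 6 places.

+0.717137  (= +√(18/35))

triangle: 1!·4!·1!/7! = 24/5040
(j±m)!: 3!·2!·0!·2!·2!·3! = 288
prefactor² = (2J+1)·Δ·N² = 288/35
  k=0: +1/(0!·1!·2!·0!·2!·1!) = 1/4
Σ = 1/4  ⇒  CG² = 288/35·1/4² = 18/35
CG = +√(18/35) = +0.717137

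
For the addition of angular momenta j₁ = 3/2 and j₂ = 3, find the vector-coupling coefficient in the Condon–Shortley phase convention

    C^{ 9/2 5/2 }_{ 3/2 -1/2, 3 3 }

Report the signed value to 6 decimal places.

triangle: 0!*3!*6!/10! = 4320/3628800
(j±m)!: 1!*2!*6!*0!*7!*2! = 14515200
prefactor² = (2J+1)*Δ*N² = 172800
  k=0: +1/(0!*0!*2!*6!*1!*0!) = 1/1440
Σ = 1/1440  ⇒  CG² = 172800*1/1440² = 1/12
CG = +√(1/12) = +0.288675

+√(1/12) = +0.288675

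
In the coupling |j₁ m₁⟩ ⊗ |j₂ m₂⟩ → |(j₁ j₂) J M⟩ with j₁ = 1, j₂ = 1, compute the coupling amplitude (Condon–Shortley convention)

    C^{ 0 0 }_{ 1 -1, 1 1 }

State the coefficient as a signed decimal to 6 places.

+√(1/3) ≈ +0.577350

triangle: 2!·0!·0!/3! = 2/6
(j±m)!: 0!·2!·2!·0!·0!·0! = 4
prefactor² = (2J+1)·Δ·N² = 4/3
  k=2: +1/(2!·0!·0!·0!·0!·0!) = 1/2
Σ = 1/2  ⇒  CG² = 4/3·1/2² = 1/3
CG = +√(1/3) = +0.577350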